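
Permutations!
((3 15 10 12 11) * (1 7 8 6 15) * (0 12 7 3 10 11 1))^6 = ((0 12 1 3)(6 15 11 10 7 8))^6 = (15)(0 1)(3 12)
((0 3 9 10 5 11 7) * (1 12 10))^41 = ((0 3 9 1 12 10 5 11 7))^41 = (0 10 3 5 9 11 1 7 12)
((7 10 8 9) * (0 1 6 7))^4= (0 10 1 8 6 9 7)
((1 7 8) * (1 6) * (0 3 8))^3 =(0 6)(1 3)(7 8) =((0 3 8 6 1 7))^3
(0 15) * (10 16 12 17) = (0 15)(10 16 12 17) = [15, 1, 2, 3, 4, 5, 6, 7, 8, 9, 16, 11, 17, 13, 14, 0, 12, 10]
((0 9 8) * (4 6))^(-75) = (9)(4 6) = ((0 9 8)(4 6))^(-75)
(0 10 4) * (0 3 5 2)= [10, 1, 0, 5, 3, 2, 6, 7, 8, 9, 4]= (0 10 4 3 5 2)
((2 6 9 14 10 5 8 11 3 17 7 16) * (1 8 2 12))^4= (1 17)(2 10 9)(3 12)(5 14 6)(7 8)(11 16)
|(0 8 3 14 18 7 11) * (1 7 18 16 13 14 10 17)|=|(18)(0 8 3 10 17 1 7 11)(13 14 16)|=24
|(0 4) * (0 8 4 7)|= |(0 7)(4 8)|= 2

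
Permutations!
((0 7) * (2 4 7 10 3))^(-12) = (10)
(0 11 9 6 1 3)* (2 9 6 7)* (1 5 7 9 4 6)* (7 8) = (0 11 1 3)(2 4 6 5 8 7) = [11, 3, 4, 0, 6, 8, 5, 2, 7, 9, 10, 1]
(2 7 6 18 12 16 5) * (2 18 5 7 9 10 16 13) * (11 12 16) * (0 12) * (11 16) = (0 12 13 2 9 10 16 7 6 5 18 11) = [12, 1, 9, 3, 4, 18, 5, 6, 8, 10, 16, 0, 13, 2, 14, 15, 7, 17, 11]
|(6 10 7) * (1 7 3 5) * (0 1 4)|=|(0 1 7 6 10 3 5 4)|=8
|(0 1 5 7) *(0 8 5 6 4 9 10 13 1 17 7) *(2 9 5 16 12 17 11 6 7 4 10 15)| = 39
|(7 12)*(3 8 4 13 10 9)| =6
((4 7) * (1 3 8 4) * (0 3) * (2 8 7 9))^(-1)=((0 3 7 1)(2 8 4 9))^(-1)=(0 1 7 3)(2 9 4 8)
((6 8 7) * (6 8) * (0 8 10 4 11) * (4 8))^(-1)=(0 11 4)(7 8 10)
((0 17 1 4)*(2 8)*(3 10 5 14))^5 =((0 17 1 4)(2 8)(3 10 5 14))^5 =(0 17 1 4)(2 8)(3 10 5 14)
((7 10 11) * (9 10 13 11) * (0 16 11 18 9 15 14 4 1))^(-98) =(0 4 15 9 13 11)(1 14 10 18 7 16)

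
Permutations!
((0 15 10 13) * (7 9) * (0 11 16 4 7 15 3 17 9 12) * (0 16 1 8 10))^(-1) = (0 15 9 17 3)(1 11 13 10 8)(4 16 12 7)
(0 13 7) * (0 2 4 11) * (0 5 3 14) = (0 13 7 2 4 11 5 3 14) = [13, 1, 4, 14, 11, 3, 6, 2, 8, 9, 10, 5, 12, 7, 0]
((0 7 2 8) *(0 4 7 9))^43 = (0 9)(2 7 4 8)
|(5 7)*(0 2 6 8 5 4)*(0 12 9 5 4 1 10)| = |(0 2 6 8 4 12 9 5 7 1 10)| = 11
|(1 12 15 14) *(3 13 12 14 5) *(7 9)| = |(1 14)(3 13 12 15 5)(7 9)| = 10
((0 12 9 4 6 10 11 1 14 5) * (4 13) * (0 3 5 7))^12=(0 12 9 13 4 6 10 11 1 14 7)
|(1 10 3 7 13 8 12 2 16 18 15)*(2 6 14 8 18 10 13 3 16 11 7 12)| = |(1 13 18 15)(2 11 7 3 12 6 14 8)(10 16)| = 8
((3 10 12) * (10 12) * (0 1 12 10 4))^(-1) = (0 4 10 3 12 1)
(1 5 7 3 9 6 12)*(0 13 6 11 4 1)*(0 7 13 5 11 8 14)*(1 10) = (0 5 13 6 12 7 3 9 8 14)(1 11 4 10) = [5, 11, 2, 9, 10, 13, 12, 3, 14, 8, 1, 4, 7, 6, 0]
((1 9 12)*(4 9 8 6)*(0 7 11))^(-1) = (0 11 7)(1 12 9 4 6 8)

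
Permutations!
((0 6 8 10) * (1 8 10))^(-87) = (10)(1 8)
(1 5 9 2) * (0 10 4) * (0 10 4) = (0 4 10)(1 5 9 2) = [4, 5, 1, 3, 10, 9, 6, 7, 8, 2, 0]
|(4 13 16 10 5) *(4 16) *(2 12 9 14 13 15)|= 21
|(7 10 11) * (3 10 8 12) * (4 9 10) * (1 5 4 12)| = 8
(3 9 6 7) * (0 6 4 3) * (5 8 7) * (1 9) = (0 6 5 8 7)(1 9 4 3) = [6, 9, 2, 1, 3, 8, 5, 0, 7, 4]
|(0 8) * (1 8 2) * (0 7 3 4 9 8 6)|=20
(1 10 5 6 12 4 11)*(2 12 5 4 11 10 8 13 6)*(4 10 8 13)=(1 13 6 5 2 12 11)(4 8)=[0, 13, 12, 3, 8, 2, 5, 7, 4, 9, 10, 1, 11, 6]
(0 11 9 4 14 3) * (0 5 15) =(0 11 9 4 14 3 5 15) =[11, 1, 2, 5, 14, 15, 6, 7, 8, 4, 10, 9, 12, 13, 3, 0]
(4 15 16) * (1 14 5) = (1 14 5)(4 15 16) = [0, 14, 2, 3, 15, 1, 6, 7, 8, 9, 10, 11, 12, 13, 5, 16, 4]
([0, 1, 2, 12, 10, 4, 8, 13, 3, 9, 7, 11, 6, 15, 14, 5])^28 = (4 15 7)(5 13 10)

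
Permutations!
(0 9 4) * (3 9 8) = (0 8 3 9 4) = [8, 1, 2, 9, 0, 5, 6, 7, 3, 4]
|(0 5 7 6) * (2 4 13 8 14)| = 20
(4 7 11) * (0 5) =(0 5)(4 7 11) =[5, 1, 2, 3, 7, 0, 6, 11, 8, 9, 10, 4]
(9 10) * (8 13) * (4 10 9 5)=(4 10 5)(8 13)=[0, 1, 2, 3, 10, 4, 6, 7, 13, 9, 5, 11, 12, 8]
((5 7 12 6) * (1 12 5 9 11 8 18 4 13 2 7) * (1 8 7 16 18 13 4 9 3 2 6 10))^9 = ((1 12 10)(2 16 18 9 11 7 5 8 13 6 3))^9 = (2 6 8 7 9 16 3 13 5 11 18)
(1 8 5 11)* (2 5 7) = (1 8 7 2 5 11) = [0, 8, 5, 3, 4, 11, 6, 2, 7, 9, 10, 1]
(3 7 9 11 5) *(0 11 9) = (0 11 5 3 7) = [11, 1, 2, 7, 4, 3, 6, 0, 8, 9, 10, 5]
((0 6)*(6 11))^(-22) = ((0 11 6))^(-22) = (0 6 11)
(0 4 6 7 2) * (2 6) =[4, 1, 0, 3, 2, 5, 7, 6] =(0 4 2)(6 7)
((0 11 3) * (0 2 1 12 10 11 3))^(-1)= (0 11 10 12 1 2 3)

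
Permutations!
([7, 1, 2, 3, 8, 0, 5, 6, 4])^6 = [6, 1, 2, 3, 4, 7, 0, 5, 8]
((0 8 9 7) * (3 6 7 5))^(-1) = (0 7 6 3 5 9 8)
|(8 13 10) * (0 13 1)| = |(0 13 10 8 1)| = 5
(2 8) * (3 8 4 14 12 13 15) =(2 4 14 12 13 15 3 8) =[0, 1, 4, 8, 14, 5, 6, 7, 2, 9, 10, 11, 13, 15, 12, 3]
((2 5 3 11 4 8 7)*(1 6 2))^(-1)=(1 7 8 4 11 3 5 2 6)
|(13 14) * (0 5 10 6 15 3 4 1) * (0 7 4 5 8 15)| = 42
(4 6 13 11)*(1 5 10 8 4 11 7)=(1 5 10 8 4 6 13 7)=[0, 5, 2, 3, 6, 10, 13, 1, 4, 9, 8, 11, 12, 7]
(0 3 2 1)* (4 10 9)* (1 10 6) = (0 3 2 10 9 4 6 1) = [3, 0, 10, 2, 6, 5, 1, 7, 8, 4, 9]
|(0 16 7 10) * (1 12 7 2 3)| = 8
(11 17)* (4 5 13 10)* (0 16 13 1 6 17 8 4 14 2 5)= (0 16 13 10 14 2 5 1 6 17 11 8 4)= [16, 6, 5, 3, 0, 1, 17, 7, 4, 9, 14, 8, 12, 10, 2, 15, 13, 11]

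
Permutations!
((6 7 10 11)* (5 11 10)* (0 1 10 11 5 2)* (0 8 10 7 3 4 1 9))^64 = ((0 9)(1 7 2 8 10 11 6 3 4))^64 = (1 7 2 8 10 11 6 3 4)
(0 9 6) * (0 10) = (0 9 6 10) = [9, 1, 2, 3, 4, 5, 10, 7, 8, 6, 0]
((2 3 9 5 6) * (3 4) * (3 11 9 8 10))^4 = ((2 4 11 9 5 6)(3 8 10))^4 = (2 5 11)(3 8 10)(4 6 9)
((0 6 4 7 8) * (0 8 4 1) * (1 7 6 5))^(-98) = ((8)(0 5 1)(4 6 7))^(-98) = (8)(0 5 1)(4 6 7)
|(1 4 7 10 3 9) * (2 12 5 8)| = |(1 4 7 10 3 9)(2 12 5 8)| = 12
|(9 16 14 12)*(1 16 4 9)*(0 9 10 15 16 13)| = |(0 9 4 10 15 16 14 12 1 13)| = 10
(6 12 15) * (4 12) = [0, 1, 2, 3, 12, 5, 4, 7, 8, 9, 10, 11, 15, 13, 14, 6] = (4 12 15 6)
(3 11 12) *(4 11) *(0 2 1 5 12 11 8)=(0 2 1 5 12 3 4 8)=[2, 5, 1, 4, 8, 12, 6, 7, 0, 9, 10, 11, 3]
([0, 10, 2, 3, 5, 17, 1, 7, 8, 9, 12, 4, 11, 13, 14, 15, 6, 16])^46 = (1 10 12 11 4 5 17 16 6)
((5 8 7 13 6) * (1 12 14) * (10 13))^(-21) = ((1 12 14)(5 8 7 10 13 6))^(-21) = (14)(5 10)(6 7)(8 13)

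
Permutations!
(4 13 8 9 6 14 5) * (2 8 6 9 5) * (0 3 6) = (0 3 6 14 2 8 5 4 13) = [3, 1, 8, 6, 13, 4, 14, 7, 5, 9, 10, 11, 12, 0, 2]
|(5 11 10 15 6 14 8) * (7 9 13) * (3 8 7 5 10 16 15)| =|(3 8 10)(5 11 16 15 6 14 7 9 13)| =9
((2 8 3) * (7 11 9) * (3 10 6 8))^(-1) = ((2 3)(6 8 10)(7 11 9))^(-1) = (2 3)(6 10 8)(7 9 11)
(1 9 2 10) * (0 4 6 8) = [4, 9, 10, 3, 6, 5, 8, 7, 0, 2, 1] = (0 4 6 8)(1 9 2 10)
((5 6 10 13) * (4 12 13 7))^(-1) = (4 7 10 6 5 13 12) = ((4 12 13 5 6 10 7))^(-1)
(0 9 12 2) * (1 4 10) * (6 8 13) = (0 9 12 2)(1 4 10)(6 8 13) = [9, 4, 0, 3, 10, 5, 8, 7, 13, 12, 1, 11, 2, 6]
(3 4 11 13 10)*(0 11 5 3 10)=[11, 1, 2, 4, 5, 3, 6, 7, 8, 9, 10, 13, 12, 0]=(0 11 13)(3 4 5)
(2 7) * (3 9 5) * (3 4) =(2 7)(3 9 5 4) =[0, 1, 7, 9, 3, 4, 6, 2, 8, 5]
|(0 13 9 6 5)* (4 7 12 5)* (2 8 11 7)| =11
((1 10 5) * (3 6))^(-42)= (10)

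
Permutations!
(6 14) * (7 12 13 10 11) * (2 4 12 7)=(2 4 12 13 10 11)(6 14)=[0, 1, 4, 3, 12, 5, 14, 7, 8, 9, 11, 2, 13, 10, 6]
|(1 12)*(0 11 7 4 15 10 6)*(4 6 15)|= 4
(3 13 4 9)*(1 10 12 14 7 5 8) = (1 10 12 14 7 5 8)(3 13 4 9) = [0, 10, 2, 13, 9, 8, 6, 5, 1, 3, 12, 11, 14, 4, 7]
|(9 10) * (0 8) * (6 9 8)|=|(0 6 9 10 8)|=5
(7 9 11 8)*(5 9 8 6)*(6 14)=(5 9 11 14 6)(7 8)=[0, 1, 2, 3, 4, 9, 5, 8, 7, 11, 10, 14, 12, 13, 6]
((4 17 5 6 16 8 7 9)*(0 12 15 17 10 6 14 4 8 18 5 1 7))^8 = (4 10 6 16 18 5 14)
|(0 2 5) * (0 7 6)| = 5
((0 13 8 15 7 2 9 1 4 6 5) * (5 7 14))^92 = (0 8 14)(1 6 2)(4 7 9)(5 13 15)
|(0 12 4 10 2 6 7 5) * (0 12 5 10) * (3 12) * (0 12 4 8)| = 12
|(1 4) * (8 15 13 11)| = 4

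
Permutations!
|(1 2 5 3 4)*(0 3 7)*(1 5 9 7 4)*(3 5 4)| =7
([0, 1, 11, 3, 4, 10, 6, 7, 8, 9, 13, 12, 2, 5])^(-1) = (2 12 11)(5 13 10)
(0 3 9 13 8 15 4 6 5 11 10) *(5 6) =(0 3 9 13 8 15 4 5 11 10) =[3, 1, 2, 9, 5, 11, 6, 7, 15, 13, 0, 10, 12, 8, 14, 4]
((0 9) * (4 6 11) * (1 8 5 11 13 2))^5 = (0 9)(1 6 5 2 4 8 13 11)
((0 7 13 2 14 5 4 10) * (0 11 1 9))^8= ((0 7 13 2 14 5 4 10 11 1 9))^8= (0 11 5 13 9 10 14 7 1 4 2)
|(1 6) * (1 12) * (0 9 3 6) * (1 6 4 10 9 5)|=|(0 5 1)(3 4 10 9)(6 12)|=12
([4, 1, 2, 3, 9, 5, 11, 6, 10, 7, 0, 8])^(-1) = [10, 1, 2, 3, 0, 5, 7, 9, 11, 4, 8, 6]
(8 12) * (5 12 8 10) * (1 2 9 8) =[0, 2, 9, 3, 4, 12, 6, 7, 1, 8, 5, 11, 10] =(1 2 9 8)(5 12 10)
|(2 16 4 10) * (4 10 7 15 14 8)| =|(2 16 10)(4 7 15 14 8)| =15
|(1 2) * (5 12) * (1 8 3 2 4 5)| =12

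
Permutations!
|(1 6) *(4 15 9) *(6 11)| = 3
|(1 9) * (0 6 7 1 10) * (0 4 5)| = 8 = |(0 6 7 1 9 10 4 5)|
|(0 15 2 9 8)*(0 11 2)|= 4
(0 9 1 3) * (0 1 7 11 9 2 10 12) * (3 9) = (0 2 10 12)(1 9 7 11 3) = [2, 9, 10, 1, 4, 5, 6, 11, 8, 7, 12, 3, 0]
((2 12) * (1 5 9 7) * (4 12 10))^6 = (1 9)(2 4)(5 7)(10 12)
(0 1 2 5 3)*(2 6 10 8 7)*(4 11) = (0 1 6 10 8 7 2 5 3)(4 11) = [1, 6, 5, 0, 11, 3, 10, 2, 7, 9, 8, 4]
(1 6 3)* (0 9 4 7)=(0 9 4 7)(1 6 3)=[9, 6, 2, 1, 7, 5, 3, 0, 8, 4]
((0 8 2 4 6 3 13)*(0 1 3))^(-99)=((0 8 2 4 6)(1 3 13))^(-99)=(13)(0 8 2 4 6)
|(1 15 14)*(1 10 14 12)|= 6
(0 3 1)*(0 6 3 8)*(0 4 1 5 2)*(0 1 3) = (0 8 4 3 5 2 1 6) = [8, 6, 1, 5, 3, 2, 0, 7, 4]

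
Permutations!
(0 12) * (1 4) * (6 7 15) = (0 12)(1 4)(6 7 15) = [12, 4, 2, 3, 1, 5, 7, 15, 8, 9, 10, 11, 0, 13, 14, 6]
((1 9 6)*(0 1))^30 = ((0 1 9 6))^30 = (0 9)(1 6)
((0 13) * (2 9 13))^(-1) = ((0 2 9 13))^(-1) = (0 13 9 2)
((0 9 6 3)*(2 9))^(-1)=((0 2 9 6 3))^(-1)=(0 3 6 9 2)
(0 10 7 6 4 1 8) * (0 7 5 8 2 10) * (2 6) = (1 6 4)(2 10 5 8 7) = [0, 6, 10, 3, 1, 8, 4, 2, 7, 9, 5]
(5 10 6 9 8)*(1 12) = (1 12)(5 10 6 9 8) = [0, 12, 2, 3, 4, 10, 9, 7, 5, 8, 6, 11, 1]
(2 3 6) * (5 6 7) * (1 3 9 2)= (1 3 7 5 6)(2 9)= [0, 3, 9, 7, 4, 6, 1, 5, 8, 2]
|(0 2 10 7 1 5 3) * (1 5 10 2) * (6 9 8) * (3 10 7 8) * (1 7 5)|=9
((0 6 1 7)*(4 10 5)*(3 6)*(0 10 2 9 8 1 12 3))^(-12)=(12)(1 4)(2 7)(5 8)(9 10)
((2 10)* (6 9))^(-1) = (2 10)(6 9)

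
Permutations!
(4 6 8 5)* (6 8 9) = [0, 1, 2, 3, 8, 4, 9, 7, 5, 6] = (4 8 5)(6 9)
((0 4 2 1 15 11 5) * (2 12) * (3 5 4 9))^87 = ((0 9 3 5)(1 15 11 4 12 2))^87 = (0 5 3 9)(1 4)(2 11)(12 15)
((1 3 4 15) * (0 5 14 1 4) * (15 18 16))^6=(0 5 14 1 3)(4 16)(15 18)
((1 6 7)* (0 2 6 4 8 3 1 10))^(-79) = (0 2 6 7 10)(1 4 8 3)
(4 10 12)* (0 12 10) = (0 12 4) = [12, 1, 2, 3, 0, 5, 6, 7, 8, 9, 10, 11, 4]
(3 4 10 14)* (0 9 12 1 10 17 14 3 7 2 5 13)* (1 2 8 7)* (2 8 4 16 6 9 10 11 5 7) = (0 10 3 16 6 9 12 8 2 7 4 17 14 1 11 5 13) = [10, 11, 7, 16, 17, 13, 9, 4, 2, 12, 3, 5, 8, 0, 1, 15, 6, 14]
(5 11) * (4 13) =(4 13)(5 11) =[0, 1, 2, 3, 13, 11, 6, 7, 8, 9, 10, 5, 12, 4]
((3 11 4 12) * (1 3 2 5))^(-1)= (1 5 2 12 4 11 3)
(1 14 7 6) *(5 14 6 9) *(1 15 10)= (1 6 15 10)(5 14 7 9)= [0, 6, 2, 3, 4, 14, 15, 9, 8, 5, 1, 11, 12, 13, 7, 10]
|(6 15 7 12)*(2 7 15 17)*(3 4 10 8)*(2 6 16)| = 4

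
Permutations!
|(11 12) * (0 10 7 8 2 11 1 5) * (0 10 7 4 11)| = 12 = |(0 7 8 2)(1 5 10 4 11 12)|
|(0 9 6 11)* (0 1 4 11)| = 3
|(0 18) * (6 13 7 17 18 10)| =7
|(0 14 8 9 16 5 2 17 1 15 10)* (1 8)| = 30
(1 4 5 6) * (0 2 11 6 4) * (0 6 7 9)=(0 2 11 7 9)(1 6)(4 5)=[2, 6, 11, 3, 5, 4, 1, 9, 8, 0, 10, 7]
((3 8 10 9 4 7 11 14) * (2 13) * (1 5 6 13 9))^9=(1 14 9 5 3 4 6 8 7 13 10 11 2)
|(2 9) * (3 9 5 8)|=|(2 5 8 3 9)|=5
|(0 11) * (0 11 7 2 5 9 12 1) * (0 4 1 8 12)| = |(0 7 2 5 9)(1 4)(8 12)| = 10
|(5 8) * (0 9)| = |(0 9)(5 8)| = 2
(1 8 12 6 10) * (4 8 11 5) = (1 11 5 4 8 12 6 10) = [0, 11, 2, 3, 8, 4, 10, 7, 12, 9, 1, 5, 6]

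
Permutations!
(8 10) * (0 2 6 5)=(0 2 6 5)(8 10)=[2, 1, 6, 3, 4, 0, 5, 7, 10, 9, 8]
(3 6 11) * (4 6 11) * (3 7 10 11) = (4 6)(7 10 11) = [0, 1, 2, 3, 6, 5, 4, 10, 8, 9, 11, 7]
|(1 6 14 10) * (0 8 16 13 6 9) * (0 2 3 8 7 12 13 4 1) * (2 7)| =14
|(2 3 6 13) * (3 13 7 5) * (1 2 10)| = 4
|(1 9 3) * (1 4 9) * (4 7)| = 4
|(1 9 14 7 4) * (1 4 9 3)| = |(1 3)(7 9 14)| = 6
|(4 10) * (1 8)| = 2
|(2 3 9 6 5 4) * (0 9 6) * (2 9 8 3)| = 7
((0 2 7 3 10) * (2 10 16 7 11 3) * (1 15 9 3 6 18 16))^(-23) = ((0 10)(1 15 9 3)(2 11 6 18 16 7))^(-23) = (0 10)(1 15 9 3)(2 11 6 18 16 7)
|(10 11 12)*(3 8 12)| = |(3 8 12 10 11)| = 5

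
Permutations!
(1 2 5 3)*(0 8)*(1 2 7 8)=(0 1 7 8)(2 5 3)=[1, 7, 5, 2, 4, 3, 6, 8, 0]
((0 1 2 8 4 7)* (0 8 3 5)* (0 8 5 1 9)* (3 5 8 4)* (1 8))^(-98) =(9)(1 5 7 2 4)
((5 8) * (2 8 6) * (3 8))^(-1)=((2 3 8 5 6))^(-1)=(2 6 5 8 3)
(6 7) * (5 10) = [0, 1, 2, 3, 4, 10, 7, 6, 8, 9, 5] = (5 10)(6 7)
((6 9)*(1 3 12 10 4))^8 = (1 10 3 4 12)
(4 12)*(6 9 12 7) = (4 7 6 9 12) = [0, 1, 2, 3, 7, 5, 9, 6, 8, 12, 10, 11, 4]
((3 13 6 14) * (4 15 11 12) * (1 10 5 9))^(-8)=(15)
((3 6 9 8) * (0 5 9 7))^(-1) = (0 7 6 3 8 9 5)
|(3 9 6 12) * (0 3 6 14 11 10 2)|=|(0 3 9 14 11 10 2)(6 12)|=14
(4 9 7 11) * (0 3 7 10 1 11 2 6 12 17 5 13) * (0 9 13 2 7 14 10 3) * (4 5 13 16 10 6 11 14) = (1 14 6 12 17 13 9 3 4 16 10)(2 11 5) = [0, 14, 11, 4, 16, 2, 12, 7, 8, 3, 1, 5, 17, 9, 6, 15, 10, 13]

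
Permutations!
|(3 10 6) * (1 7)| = |(1 7)(3 10 6)| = 6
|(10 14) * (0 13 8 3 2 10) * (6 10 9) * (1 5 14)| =11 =|(0 13 8 3 2 9 6 10 1 5 14)|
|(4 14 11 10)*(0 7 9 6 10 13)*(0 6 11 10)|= |(0 7 9 11 13 6)(4 14 10)|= 6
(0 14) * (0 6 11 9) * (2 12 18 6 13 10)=(0 14 13 10 2 12 18 6 11 9)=[14, 1, 12, 3, 4, 5, 11, 7, 8, 0, 2, 9, 18, 10, 13, 15, 16, 17, 6]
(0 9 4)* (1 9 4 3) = (0 4)(1 9 3) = [4, 9, 2, 1, 0, 5, 6, 7, 8, 3]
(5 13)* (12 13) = (5 12 13) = [0, 1, 2, 3, 4, 12, 6, 7, 8, 9, 10, 11, 13, 5]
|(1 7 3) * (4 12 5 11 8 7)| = 8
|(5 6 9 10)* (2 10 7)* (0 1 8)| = 6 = |(0 1 8)(2 10 5 6 9 7)|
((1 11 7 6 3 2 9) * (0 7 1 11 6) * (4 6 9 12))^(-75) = (12)(0 7)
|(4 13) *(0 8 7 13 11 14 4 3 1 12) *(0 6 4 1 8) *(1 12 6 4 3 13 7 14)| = |(1 6 3 8 14 12 4 11)| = 8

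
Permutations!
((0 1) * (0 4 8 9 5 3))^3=(0 8 3 4 5 1 9)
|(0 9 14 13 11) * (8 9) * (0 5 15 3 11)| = |(0 8 9 14 13)(3 11 5 15)| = 20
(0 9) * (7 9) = (0 7 9) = [7, 1, 2, 3, 4, 5, 6, 9, 8, 0]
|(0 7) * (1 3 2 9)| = 4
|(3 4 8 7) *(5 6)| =|(3 4 8 7)(5 6)| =4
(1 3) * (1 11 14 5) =(1 3 11 14 5) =[0, 3, 2, 11, 4, 1, 6, 7, 8, 9, 10, 14, 12, 13, 5]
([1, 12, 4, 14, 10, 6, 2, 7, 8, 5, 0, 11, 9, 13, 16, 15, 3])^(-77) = (0 5 10 9 4 12 2 1 6)(3 14 16)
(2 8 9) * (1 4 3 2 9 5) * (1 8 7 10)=(1 4 3 2 7 10)(5 8)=[0, 4, 7, 2, 3, 8, 6, 10, 5, 9, 1]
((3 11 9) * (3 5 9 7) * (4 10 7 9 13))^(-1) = ((3 11 9 5 13 4 10 7))^(-1) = (3 7 10 4 13 5 9 11)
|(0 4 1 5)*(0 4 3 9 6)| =12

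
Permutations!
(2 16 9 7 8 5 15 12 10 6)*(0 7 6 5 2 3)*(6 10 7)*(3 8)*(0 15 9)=(0 6 8 2 16)(3 15 12 7)(5 9 10)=[6, 1, 16, 15, 4, 9, 8, 3, 2, 10, 5, 11, 7, 13, 14, 12, 0]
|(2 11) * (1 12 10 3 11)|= 6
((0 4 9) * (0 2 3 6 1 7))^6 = (0 1 3 9)(2 4 7 6)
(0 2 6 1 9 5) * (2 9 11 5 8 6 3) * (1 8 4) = [9, 11, 3, 2, 1, 0, 8, 7, 6, 4, 10, 5] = (0 9 4 1 11 5)(2 3)(6 8)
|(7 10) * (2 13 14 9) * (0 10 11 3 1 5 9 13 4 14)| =12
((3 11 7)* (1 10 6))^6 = (11)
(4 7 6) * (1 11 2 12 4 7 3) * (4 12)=(12)(1 11 2 4 3)(6 7)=[0, 11, 4, 1, 3, 5, 7, 6, 8, 9, 10, 2, 12]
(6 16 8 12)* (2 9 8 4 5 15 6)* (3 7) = (2 9 8 12)(3 7)(4 5 15 6 16) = [0, 1, 9, 7, 5, 15, 16, 3, 12, 8, 10, 11, 2, 13, 14, 6, 4]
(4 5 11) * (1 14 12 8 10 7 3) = (1 14 12 8 10 7 3)(4 5 11) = [0, 14, 2, 1, 5, 11, 6, 3, 10, 9, 7, 4, 8, 13, 12]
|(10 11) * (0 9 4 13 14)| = |(0 9 4 13 14)(10 11)| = 10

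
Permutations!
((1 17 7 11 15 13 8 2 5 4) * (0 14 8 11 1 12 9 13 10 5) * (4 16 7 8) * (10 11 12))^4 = ((0 14 4 10 5 16 7 1 17 8 2)(9 13 12)(11 15))^4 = (0 5 17 14 16 8 4 7 2 10 1)(9 13 12)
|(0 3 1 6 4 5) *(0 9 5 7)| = 6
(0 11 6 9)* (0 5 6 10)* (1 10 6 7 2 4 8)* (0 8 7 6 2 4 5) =(0 11 2 5 6 9)(1 10 8)(4 7) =[11, 10, 5, 3, 7, 6, 9, 4, 1, 0, 8, 2]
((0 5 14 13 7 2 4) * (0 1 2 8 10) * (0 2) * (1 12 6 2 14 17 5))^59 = ((0 1)(2 4 12 6)(5 17)(7 8 10 14 13))^59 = (0 1)(2 6 12 4)(5 17)(7 13 14 10 8)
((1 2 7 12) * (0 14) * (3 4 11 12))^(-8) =((0 14)(1 2 7 3 4 11 12))^(-8) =(14)(1 12 11 4 3 7 2)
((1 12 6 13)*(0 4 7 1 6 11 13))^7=((0 4 7 1 12 11 13 6))^7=(0 6 13 11 12 1 7 4)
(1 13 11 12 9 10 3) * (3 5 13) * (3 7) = (1 7 3)(5 13 11 12 9 10) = [0, 7, 2, 1, 4, 13, 6, 3, 8, 10, 5, 12, 9, 11]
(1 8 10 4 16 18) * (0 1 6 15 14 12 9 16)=(0 1 8 10 4)(6 15 14 12 9 16 18)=[1, 8, 2, 3, 0, 5, 15, 7, 10, 16, 4, 11, 9, 13, 12, 14, 18, 17, 6]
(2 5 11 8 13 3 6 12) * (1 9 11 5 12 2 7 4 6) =(1 9 11 8 13 3)(2 12 7 4 6) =[0, 9, 12, 1, 6, 5, 2, 4, 13, 11, 10, 8, 7, 3]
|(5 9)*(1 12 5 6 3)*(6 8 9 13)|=6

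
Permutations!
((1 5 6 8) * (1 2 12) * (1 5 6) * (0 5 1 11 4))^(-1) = ((0 5 11 4)(1 6 8 2 12))^(-1) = (0 4 11 5)(1 12 2 8 6)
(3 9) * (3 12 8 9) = (8 9 12) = [0, 1, 2, 3, 4, 5, 6, 7, 9, 12, 10, 11, 8]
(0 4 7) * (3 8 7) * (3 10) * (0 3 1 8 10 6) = [4, 8, 2, 10, 6, 5, 0, 3, 7, 9, 1] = (0 4 6)(1 8 7 3 10)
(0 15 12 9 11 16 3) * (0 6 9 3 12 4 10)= [15, 1, 2, 6, 10, 5, 9, 7, 8, 11, 0, 16, 3, 13, 14, 4, 12]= (0 15 4 10)(3 6 9 11 16 12)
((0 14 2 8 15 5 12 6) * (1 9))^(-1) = ((0 14 2 8 15 5 12 6)(1 9))^(-1) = (0 6 12 5 15 8 2 14)(1 9)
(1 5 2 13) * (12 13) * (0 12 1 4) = [12, 5, 1, 3, 0, 2, 6, 7, 8, 9, 10, 11, 13, 4] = (0 12 13 4)(1 5 2)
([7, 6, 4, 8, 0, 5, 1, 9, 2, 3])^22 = [7, 1, 4, 8, 0, 5, 6, 9, 2, 3]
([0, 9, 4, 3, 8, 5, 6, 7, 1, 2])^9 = (1 8 4 2 9)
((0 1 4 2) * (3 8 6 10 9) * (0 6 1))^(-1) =((1 4 2 6 10 9 3 8))^(-1) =(1 8 3 9 10 6 2 4)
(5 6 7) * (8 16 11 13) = (5 6 7)(8 16 11 13) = [0, 1, 2, 3, 4, 6, 7, 5, 16, 9, 10, 13, 12, 8, 14, 15, 11]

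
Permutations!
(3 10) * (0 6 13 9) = (0 6 13 9)(3 10) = [6, 1, 2, 10, 4, 5, 13, 7, 8, 0, 3, 11, 12, 9]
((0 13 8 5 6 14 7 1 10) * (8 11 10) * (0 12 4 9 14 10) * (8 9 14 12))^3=(1 4)(5 8 10 6)(7 12)(9 14)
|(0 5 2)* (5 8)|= |(0 8 5 2)|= 4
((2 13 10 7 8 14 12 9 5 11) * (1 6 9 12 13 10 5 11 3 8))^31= ((1 6 9 11 2 10 7)(3 8 14 13 5))^31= (1 11 7 9 10 6 2)(3 8 14 13 5)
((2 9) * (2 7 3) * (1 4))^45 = (1 4)(2 9 7 3)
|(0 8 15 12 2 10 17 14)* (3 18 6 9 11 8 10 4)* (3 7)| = |(0 10 17 14)(2 4 7 3 18 6 9 11 8 15 12)| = 44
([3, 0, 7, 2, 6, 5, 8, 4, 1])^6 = [8, 6, 0, 1, 2, 5, 7, 3, 4]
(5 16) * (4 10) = (4 10)(5 16) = [0, 1, 2, 3, 10, 16, 6, 7, 8, 9, 4, 11, 12, 13, 14, 15, 5]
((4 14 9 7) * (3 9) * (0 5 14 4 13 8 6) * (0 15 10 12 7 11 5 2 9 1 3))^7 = ((0 2 9 11 5 14)(1 3)(6 15 10 12 7 13 8))^7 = (15)(0 2 9 11 5 14)(1 3)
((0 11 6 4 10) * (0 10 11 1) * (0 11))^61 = ((0 1 11 6 4))^61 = (0 1 11 6 4)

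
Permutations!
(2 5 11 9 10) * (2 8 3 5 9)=(2 9 10 8 3 5 11)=[0, 1, 9, 5, 4, 11, 6, 7, 3, 10, 8, 2]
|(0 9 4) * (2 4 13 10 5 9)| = |(0 2 4)(5 9 13 10)| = 12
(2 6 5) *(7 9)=(2 6 5)(7 9)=[0, 1, 6, 3, 4, 2, 5, 9, 8, 7]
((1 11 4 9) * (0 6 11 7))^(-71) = ((0 6 11 4 9 1 7))^(-71) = (0 7 1 9 4 11 6)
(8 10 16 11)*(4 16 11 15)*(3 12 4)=(3 12 4 16 15)(8 10 11)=[0, 1, 2, 12, 16, 5, 6, 7, 10, 9, 11, 8, 4, 13, 14, 3, 15]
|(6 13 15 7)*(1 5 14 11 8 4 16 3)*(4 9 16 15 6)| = 24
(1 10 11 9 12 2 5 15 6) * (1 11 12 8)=(1 10 12 2 5 15 6 11 9 8)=[0, 10, 5, 3, 4, 15, 11, 7, 1, 8, 12, 9, 2, 13, 14, 6]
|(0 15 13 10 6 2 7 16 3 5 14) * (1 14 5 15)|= |(0 1 14)(2 7 16 3 15 13 10 6)|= 24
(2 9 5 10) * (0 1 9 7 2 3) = (0 1 9 5 10 3)(2 7) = [1, 9, 7, 0, 4, 10, 6, 2, 8, 5, 3]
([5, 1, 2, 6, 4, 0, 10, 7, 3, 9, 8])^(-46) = [0, 1, 2, 10, 4, 5, 8, 7, 6, 9, 3]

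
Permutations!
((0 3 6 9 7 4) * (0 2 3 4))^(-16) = (0 9 3 4 7 6 2)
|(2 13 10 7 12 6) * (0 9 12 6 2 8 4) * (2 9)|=|(0 2 13 10 7 6 8 4)(9 12)|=8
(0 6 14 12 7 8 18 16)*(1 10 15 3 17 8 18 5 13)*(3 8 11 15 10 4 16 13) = (0 6 14 12 7 18 13 1 4 16)(3 17 11 15 8 5) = [6, 4, 2, 17, 16, 3, 14, 18, 5, 9, 10, 15, 7, 1, 12, 8, 0, 11, 13]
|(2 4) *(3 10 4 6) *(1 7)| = |(1 7)(2 6 3 10 4)| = 10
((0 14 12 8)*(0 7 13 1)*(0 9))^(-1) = (0 9 1 13 7 8 12 14)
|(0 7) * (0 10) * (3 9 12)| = 3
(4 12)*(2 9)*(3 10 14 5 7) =[0, 1, 9, 10, 12, 7, 6, 3, 8, 2, 14, 11, 4, 13, 5] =(2 9)(3 10 14 5 7)(4 12)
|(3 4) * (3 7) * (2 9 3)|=5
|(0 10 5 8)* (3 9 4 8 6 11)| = |(0 10 5 6 11 3 9 4 8)| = 9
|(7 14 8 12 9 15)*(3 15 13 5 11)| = 10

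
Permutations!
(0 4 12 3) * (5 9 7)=(0 4 12 3)(5 9 7)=[4, 1, 2, 0, 12, 9, 6, 5, 8, 7, 10, 11, 3]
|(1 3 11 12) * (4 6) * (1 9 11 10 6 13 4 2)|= |(1 3 10 6 2)(4 13)(9 11 12)|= 30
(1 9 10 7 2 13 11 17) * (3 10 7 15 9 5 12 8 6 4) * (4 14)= (1 5 12 8 6 14 4 3 10 15 9 7 2 13 11 17)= [0, 5, 13, 10, 3, 12, 14, 2, 6, 7, 15, 17, 8, 11, 4, 9, 16, 1]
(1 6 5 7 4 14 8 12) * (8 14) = [0, 6, 2, 3, 8, 7, 5, 4, 12, 9, 10, 11, 1, 13, 14] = (14)(1 6 5 7 4 8 12)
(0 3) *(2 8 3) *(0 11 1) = (0 2 8 3 11 1) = [2, 0, 8, 11, 4, 5, 6, 7, 3, 9, 10, 1]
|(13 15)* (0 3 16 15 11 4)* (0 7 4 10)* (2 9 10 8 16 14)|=|(0 3 14 2 9 10)(4 7)(8 16 15 13 11)|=30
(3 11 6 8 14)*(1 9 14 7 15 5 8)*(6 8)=(1 9 14 3 11 8 7 15 5 6)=[0, 9, 2, 11, 4, 6, 1, 15, 7, 14, 10, 8, 12, 13, 3, 5]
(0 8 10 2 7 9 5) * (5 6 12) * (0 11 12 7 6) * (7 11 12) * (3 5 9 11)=(0 8 10 2 6 3 5 12 9)(7 11)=[8, 1, 6, 5, 4, 12, 3, 11, 10, 0, 2, 7, 9]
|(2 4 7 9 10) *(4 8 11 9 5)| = 15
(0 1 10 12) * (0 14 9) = [1, 10, 2, 3, 4, 5, 6, 7, 8, 0, 12, 11, 14, 13, 9] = (0 1 10 12 14 9)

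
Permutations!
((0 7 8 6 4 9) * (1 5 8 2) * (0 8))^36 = (9)(0 7 2 1 5)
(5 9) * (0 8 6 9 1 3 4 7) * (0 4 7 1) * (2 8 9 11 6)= [9, 3, 8, 7, 1, 0, 11, 4, 2, 5, 10, 6]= (0 9 5)(1 3 7 4)(2 8)(6 11)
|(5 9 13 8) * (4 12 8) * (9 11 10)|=|(4 12 8 5 11 10 9 13)|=8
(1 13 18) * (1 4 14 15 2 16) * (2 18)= (1 13 2 16)(4 14 15 18)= [0, 13, 16, 3, 14, 5, 6, 7, 8, 9, 10, 11, 12, 2, 15, 18, 1, 17, 4]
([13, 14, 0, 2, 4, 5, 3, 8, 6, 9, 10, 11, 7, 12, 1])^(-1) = (0 2 3 6 8 7 12 13)(1 14)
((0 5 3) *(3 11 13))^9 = (0 3 13 11 5)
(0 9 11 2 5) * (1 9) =(0 1 9 11 2 5) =[1, 9, 5, 3, 4, 0, 6, 7, 8, 11, 10, 2]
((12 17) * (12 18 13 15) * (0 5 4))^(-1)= (0 4 5)(12 15 13 18 17)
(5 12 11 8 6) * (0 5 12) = (0 5)(6 12 11 8) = [5, 1, 2, 3, 4, 0, 12, 7, 6, 9, 10, 8, 11]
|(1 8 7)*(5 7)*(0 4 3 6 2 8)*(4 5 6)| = |(0 5 7 1)(2 8 6)(3 4)| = 12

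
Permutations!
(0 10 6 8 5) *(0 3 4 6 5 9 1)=[10, 0, 2, 4, 6, 3, 8, 7, 9, 1, 5]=(0 10 5 3 4 6 8 9 1)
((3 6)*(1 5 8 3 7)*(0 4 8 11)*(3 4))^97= ((0 3 6 7 1 5 11)(4 8))^97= (0 11 5 1 7 6 3)(4 8)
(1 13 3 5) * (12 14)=(1 13 3 5)(12 14)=[0, 13, 2, 5, 4, 1, 6, 7, 8, 9, 10, 11, 14, 3, 12]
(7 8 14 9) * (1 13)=[0, 13, 2, 3, 4, 5, 6, 8, 14, 7, 10, 11, 12, 1, 9]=(1 13)(7 8 14 9)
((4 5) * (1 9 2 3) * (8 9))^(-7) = (1 2 8 3 9)(4 5)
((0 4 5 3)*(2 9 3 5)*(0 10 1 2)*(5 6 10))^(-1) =(0 4)(1 10 6 5 3 9 2)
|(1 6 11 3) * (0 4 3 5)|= 7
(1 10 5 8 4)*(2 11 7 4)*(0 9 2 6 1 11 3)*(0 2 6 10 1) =(0 9 6)(2 3)(4 11 7)(5 8 10) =[9, 1, 3, 2, 11, 8, 0, 4, 10, 6, 5, 7]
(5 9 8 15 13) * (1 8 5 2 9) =(1 8 15 13 2 9 5) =[0, 8, 9, 3, 4, 1, 6, 7, 15, 5, 10, 11, 12, 2, 14, 13]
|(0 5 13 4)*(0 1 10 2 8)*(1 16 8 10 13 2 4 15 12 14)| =|(0 5 2 10 4 16 8)(1 13 15 12 14)| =35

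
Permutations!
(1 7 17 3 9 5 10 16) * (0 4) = [4, 7, 2, 9, 0, 10, 6, 17, 8, 5, 16, 11, 12, 13, 14, 15, 1, 3] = (0 4)(1 7 17 3 9 5 10 16)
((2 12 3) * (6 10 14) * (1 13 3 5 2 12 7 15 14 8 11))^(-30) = (1 6 2 13 10 7 3 8 15 12 11 14 5)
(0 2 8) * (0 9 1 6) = (0 2 8 9 1 6) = [2, 6, 8, 3, 4, 5, 0, 7, 9, 1]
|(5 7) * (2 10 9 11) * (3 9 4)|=|(2 10 4 3 9 11)(5 7)|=6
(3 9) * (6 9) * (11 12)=(3 6 9)(11 12)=[0, 1, 2, 6, 4, 5, 9, 7, 8, 3, 10, 12, 11]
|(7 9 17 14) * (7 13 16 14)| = |(7 9 17)(13 16 14)| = 3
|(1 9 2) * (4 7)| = 6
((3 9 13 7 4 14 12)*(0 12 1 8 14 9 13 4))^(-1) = (0 7 13 3 12)(1 14 8)(4 9)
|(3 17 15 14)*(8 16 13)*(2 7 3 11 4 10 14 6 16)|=36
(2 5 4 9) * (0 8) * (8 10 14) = (0 10 14 8)(2 5 4 9) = [10, 1, 5, 3, 9, 4, 6, 7, 0, 2, 14, 11, 12, 13, 8]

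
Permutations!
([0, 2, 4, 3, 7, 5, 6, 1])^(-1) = (1 7 4 2)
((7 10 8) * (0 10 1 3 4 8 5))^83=(0 5 10)(1 8 3 7 4)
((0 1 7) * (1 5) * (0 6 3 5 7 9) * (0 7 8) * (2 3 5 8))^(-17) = (0 8 3 2)(1 6 9 5 7)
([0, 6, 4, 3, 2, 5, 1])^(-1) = (1 6)(2 4)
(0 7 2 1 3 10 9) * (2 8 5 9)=(0 7 8 5 9)(1 3 10 2)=[7, 3, 1, 10, 4, 9, 6, 8, 5, 0, 2]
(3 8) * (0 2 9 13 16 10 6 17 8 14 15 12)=[2, 1, 9, 14, 4, 5, 17, 7, 3, 13, 6, 11, 0, 16, 15, 12, 10, 8]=(0 2 9 13 16 10 6 17 8 3 14 15 12)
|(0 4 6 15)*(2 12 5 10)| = 4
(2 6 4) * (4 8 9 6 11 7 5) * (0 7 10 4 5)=(0 7)(2 11 10 4)(6 8 9)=[7, 1, 11, 3, 2, 5, 8, 0, 9, 6, 4, 10]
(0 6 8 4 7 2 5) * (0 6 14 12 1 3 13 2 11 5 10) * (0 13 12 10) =(0 14 10 13 2)(1 3 12)(4 7 11 5 6 8) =[14, 3, 0, 12, 7, 6, 8, 11, 4, 9, 13, 5, 1, 2, 10]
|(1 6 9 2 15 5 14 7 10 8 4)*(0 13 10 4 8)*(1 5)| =60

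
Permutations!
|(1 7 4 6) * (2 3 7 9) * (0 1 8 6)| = 14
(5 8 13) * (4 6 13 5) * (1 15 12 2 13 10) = [0, 15, 13, 3, 6, 8, 10, 7, 5, 9, 1, 11, 2, 4, 14, 12] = (1 15 12 2 13 4 6 10)(5 8)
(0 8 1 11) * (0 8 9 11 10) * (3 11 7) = (0 9 7 3 11 8 1 10) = [9, 10, 2, 11, 4, 5, 6, 3, 1, 7, 0, 8]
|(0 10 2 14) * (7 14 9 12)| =|(0 10 2 9 12 7 14)| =7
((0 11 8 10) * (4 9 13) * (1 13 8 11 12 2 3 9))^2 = (0 2 9 10 12 3 8)(1 4 13)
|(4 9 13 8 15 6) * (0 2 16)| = 6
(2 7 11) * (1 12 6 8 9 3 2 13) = (1 12 6 8 9 3 2 7 11 13) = [0, 12, 7, 2, 4, 5, 8, 11, 9, 3, 10, 13, 6, 1]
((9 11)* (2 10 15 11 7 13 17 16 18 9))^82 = (2 15)(7 18 17)(9 16 13)(10 11)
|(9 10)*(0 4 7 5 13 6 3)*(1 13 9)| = 10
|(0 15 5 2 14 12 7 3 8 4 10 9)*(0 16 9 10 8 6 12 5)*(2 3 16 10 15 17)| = |(0 17 2 14 5 3 6 12 7 16 9 10 15)(4 8)| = 26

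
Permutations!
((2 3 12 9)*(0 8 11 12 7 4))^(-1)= ((0 8 11 12 9 2 3 7 4))^(-1)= (0 4 7 3 2 9 12 11 8)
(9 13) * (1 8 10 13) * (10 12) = (1 8 12 10 13 9) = [0, 8, 2, 3, 4, 5, 6, 7, 12, 1, 13, 11, 10, 9]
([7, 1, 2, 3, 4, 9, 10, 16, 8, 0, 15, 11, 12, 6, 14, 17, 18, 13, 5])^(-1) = [9, 1, 2, 3, 4, 18, 13, 0, 8, 5, 6, 11, 12, 17, 14, 10, 7, 15, 16]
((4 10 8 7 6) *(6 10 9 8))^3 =(4 7)(6 8)(9 10)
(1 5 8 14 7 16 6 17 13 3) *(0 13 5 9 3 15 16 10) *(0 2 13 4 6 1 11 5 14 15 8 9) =(0 4 6 17 14 7 10 2 13 8 15 16 1)(3 11 5 9) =[4, 0, 13, 11, 6, 9, 17, 10, 15, 3, 2, 5, 12, 8, 7, 16, 1, 14]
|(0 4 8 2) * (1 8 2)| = |(0 4 2)(1 8)| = 6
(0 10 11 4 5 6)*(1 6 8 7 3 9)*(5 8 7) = (0 10 11 4 8 5 7 3 9 1 6) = [10, 6, 2, 9, 8, 7, 0, 3, 5, 1, 11, 4]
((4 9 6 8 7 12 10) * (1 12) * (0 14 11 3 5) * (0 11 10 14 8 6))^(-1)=(0 9 4 10 14 12 1 7 8)(3 11 5)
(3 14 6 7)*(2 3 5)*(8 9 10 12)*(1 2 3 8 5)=(1 2 8 9 10 12 5 3 14 6 7)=[0, 2, 8, 14, 4, 3, 7, 1, 9, 10, 12, 11, 5, 13, 6]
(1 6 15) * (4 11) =(1 6 15)(4 11) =[0, 6, 2, 3, 11, 5, 15, 7, 8, 9, 10, 4, 12, 13, 14, 1]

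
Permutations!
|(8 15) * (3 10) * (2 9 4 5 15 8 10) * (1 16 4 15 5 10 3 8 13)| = 12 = |(1 16 4 10 8 13)(2 9 15 3)|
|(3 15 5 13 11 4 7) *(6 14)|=14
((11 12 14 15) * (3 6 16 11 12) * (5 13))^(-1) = ((3 6 16 11)(5 13)(12 14 15))^(-1) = (3 11 16 6)(5 13)(12 15 14)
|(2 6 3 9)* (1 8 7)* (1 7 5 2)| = 7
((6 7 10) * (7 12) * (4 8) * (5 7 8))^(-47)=(4 7 6 8 5 10 12)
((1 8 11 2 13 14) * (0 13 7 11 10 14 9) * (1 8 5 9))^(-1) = ((0 13 1 5 9)(2 7 11)(8 10 14))^(-1) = (0 9 5 1 13)(2 11 7)(8 14 10)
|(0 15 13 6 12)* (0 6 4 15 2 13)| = 10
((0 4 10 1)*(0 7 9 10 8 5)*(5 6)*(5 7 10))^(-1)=(0 5 9 7 6 8 4)(1 10)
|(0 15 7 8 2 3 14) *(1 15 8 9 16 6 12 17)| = 40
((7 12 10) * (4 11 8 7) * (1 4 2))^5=(1 12 11 2 7 4 10 8)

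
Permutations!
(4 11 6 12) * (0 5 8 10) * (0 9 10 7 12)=[5, 1, 2, 3, 11, 8, 0, 12, 7, 10, 9, 6, 4]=(0 5 8 7 12 4 11 6)(9 10)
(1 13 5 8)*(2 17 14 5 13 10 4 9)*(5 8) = (1 10 4 9 2 17 14 8) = [0, 10, 17, 3, 9, 5, 6, 7, 1, 2, 4, 11, 12, 13, 8, 15, 16, 14]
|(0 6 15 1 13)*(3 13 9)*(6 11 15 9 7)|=|(0 11 15 1 7 6 9 3 13)|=9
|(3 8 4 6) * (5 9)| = |(3 8 4 6)(5 9)| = 4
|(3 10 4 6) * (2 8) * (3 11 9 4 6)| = |(2 8)(3 10 6 11 9 4)| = 6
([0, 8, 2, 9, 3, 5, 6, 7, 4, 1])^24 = [0, 9, 2, 4, 8, 5, 6, 7, 1, 3]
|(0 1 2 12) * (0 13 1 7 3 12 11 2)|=|(0 7 3 12 13 1)(2 11)|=6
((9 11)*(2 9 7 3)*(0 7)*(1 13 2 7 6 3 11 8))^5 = ((0 6 3 7 11)(1 13 2 9 8))^5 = (13)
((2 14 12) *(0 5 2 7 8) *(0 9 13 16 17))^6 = (0 8 5 9 2 13 14 16 12 17 7)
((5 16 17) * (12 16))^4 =(17)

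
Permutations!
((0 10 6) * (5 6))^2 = (0 5)(6 10)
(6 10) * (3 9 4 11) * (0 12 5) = (0 12 5)(3 9 4 11)(6 10) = [12, 1, 2, 9, 11, 0, 10, 7, 8, 4, 6, 3, 5]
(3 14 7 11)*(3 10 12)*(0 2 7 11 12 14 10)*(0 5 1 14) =(0 2 7 12 3 10)(1 14 11 5) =[2, 14, 7, 10, 4, 1, 6, 12, 8, 9, 0, 5, 3, 13, 11]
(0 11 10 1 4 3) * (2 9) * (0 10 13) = (0 11 13)(1 4 3 10)(2 9) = [11, 4, 9, 10, 3, 5, 6, 7, 8, 2, 1, 13, 12, 0]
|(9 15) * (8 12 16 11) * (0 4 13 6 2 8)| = |(0 4 13 6 2 8 12 16 11)(9 15)| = 18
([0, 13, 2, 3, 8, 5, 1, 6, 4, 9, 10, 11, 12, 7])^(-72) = (13)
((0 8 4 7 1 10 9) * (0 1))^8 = (1 9 10)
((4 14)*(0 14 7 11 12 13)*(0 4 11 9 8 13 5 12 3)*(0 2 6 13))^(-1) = (0 8 9 7 4 13 6 2 3 11 14)(5 12)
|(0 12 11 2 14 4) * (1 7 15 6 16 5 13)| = 42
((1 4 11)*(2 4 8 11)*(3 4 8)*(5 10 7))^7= (1 3 4 2 8 11)(5 10 7)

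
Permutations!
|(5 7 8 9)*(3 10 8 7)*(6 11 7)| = 15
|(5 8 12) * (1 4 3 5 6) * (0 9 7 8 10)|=11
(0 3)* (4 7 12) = (0 3)(4 7 12) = [3, 1, 2, 0, 7, 5, 6, 12, 8, 9, 10, 11, 4]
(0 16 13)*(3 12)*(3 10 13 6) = (0 16 6 3 12 10 13) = [16, 1, 2, 12, 4, 5, 3, 7, 8, 9, 13, 11, 10, 0, 14, 15, 6]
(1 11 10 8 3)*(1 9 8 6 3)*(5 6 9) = (1 11 10 9 8)(3 5 6) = [0, 11, 2, 5, 4, 6, 3, 7, 1, 8, 9, 10]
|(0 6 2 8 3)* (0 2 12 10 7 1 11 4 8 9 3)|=9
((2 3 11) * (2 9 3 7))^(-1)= ((2 7)(3 11 9))^(-1)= (2 7)(3 9 11)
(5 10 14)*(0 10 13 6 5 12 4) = (0 10 14 12 4)(5 13 6) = [10, 1, 2, 3, 0, 13, 5, 7, 8, 9, 14, 11, 4, 6, 12]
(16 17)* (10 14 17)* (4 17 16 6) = [0, 1, 2, 3, 17, 5, 4, 7, 8, 9, 14, 11, 12, 13, 16, 15, 10, 6] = (4 17 6)(10 14 16)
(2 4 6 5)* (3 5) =(2 4 6 3 5) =[0, 1, 4, 5, 6, 2, 3]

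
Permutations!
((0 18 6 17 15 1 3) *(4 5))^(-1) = ((0 18 6 17 15 1 3)(4 5))^(-1) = (0 3 1 15 17 6 18)(4 5)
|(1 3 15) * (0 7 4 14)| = |(0 7 4 14)(1 3 15)| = 12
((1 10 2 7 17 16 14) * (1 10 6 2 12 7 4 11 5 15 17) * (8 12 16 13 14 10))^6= ((1 6 2 4 11 5 15 17 13 14 8 12 7)(10 16))^6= (1 15 7 5 12 11 8 4 14 2 13 6 17)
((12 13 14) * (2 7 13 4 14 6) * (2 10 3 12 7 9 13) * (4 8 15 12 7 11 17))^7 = (4 17 11 14)(8 15 12)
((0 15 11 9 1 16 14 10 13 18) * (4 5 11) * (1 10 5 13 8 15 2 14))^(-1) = (0 18 13 4 15 8 10 9 11 5 14 2)(1 16)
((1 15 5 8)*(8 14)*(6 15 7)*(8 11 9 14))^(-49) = (1 8 5 15 6 7)(9 11 14)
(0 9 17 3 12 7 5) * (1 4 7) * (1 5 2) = [9, 4, 1, 12, 7, 0, 6, 2, 8, 17, 10, 11, 5, 13, 14, 15, 16, 3] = (0 9 17 3 12 5)(1 4 7 2)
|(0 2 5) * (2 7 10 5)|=4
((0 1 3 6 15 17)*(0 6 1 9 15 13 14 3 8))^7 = ((0 9 15 17 6 13 14 3 1 8))^7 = (0 3 6 9 1 13 15 8 14 17)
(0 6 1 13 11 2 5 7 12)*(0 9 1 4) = (0 6 4)(1 13 11 2 5 7 12 9) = [6, 13, 5, 3, 0, 7, 4, 12, 8, 1, 10, 2, 9, 11]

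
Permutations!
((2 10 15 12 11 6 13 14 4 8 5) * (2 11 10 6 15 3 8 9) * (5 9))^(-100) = ((2 6 13 14 4 5 11 15 12 10 3 8 9))^(-100) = (2 4 12 9 14 15 8 13 11 3 6 5 10)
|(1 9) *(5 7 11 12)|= 4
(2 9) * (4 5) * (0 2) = [2, 1, 9, 3, 5, 4, 6, 7, 8, 0] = (0 2 9)(4 5)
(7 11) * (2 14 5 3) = [0, 1, 14, 2, 4, 3, 6, 11, 8, 9, 10, 7, 12, 13, 5] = (2 14 5 3)(7 11)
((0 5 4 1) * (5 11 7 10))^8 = ((0 11 7 10 5 4 1))^8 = (0 11 7 10 5 4 1)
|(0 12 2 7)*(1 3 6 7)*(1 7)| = 12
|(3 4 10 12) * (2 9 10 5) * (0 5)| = 8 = |(0 5 2 9 10 12 3 4)|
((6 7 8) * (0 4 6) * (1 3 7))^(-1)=(0 8 7 3 1 6 4)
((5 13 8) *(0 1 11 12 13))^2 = (0 11 13 5 1 12 8)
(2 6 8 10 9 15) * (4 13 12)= [0, 1, 6, 3, 13, 5, 8, 7, 10, 15, 9, 11, 4, 12, 14, 2]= (2 6 8 10 9 15)(4 13 12)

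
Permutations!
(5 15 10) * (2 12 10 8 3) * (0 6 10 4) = (0 6 10 5 15 8 3 2 12 4) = [6, 1, 12, 2, 0, 15, 10, 7, 3, 9, 5, 11, 4, 13, 14, 8]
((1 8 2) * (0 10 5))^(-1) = ((0 10 5)(1 8 2))^(-1) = (0 5 10)(1 2 8)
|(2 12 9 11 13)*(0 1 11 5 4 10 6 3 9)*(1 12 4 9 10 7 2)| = 6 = |(0 12)(1 11 13)(2 4 7)(3 10 6)(5 9)|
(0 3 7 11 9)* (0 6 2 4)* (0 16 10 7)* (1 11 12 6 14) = (0 3)(1 11 9 14)(2 4 16 10 7 12 6) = [3, 11, 4, 0, 16, 5, 2, 12, 8, 14, 7, 9, 6, 13, 1, 15, 10]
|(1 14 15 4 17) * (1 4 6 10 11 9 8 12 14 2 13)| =24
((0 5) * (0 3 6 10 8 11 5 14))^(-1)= ((0 14)(3 6 10 8 11 5))^(-1)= (0 14)(3 5 11 8 10 6)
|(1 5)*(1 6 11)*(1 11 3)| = |(11)(1 5 6 3)| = 4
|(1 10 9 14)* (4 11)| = 4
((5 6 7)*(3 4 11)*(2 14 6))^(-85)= ((2 14 6 7 5)(3 4 11))^(-85)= (14)(3 11 4)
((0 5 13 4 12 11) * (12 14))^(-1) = (0 11 12 14 4 13 5)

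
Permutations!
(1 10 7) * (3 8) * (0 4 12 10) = (0 4 12 10 7 1)(3 8) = [4, 0, 2, 8, 12, 5, 6, 1, 3, 9, 7, 11, 10]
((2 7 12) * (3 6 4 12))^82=(2 4 3)(6 7 12)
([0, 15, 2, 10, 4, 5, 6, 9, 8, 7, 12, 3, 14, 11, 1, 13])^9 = [0, 15, 2, 10, 4, 5, 6, 9, 8, 7, 12, 3, 14, 11, 1, 13]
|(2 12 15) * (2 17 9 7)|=|(2 12 15 17 9 7)|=6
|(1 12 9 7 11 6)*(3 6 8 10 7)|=20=|(1 12 9 3 6)(7 11 8 10)|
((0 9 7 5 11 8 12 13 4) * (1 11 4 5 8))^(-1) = (0 4 5 13 12 8 7 9)(1 11)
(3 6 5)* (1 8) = (1 8)(3 6 5) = [0, 8, 2, 6, 4, 3, 5, 7, 1]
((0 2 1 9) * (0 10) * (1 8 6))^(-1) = (0 10 9 1 6 8 2)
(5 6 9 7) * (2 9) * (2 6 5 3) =(2 9 7 3) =[0, 1, 9, 2, 4, 5, 6, 3, 8, 7]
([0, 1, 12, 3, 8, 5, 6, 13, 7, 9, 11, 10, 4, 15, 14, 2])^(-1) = (2 15 13 7 8 4 12)(10 11)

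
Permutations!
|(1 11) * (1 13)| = 3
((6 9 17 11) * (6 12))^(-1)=(6 12 11 17 9)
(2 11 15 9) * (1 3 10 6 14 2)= (1 3 10 6 14 2 11 15 9)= [0, 3, 11, 10, 4, 5, 14, 7, 8, 1, 6, 15, 12, 13, 2, 9]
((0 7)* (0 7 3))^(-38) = ((7)(0 3))^(-38) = (7)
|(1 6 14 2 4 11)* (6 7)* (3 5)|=14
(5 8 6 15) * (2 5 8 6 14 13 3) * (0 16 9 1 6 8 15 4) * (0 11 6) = [16, 0, 5, 2, 11, 8, 4, 7, 14, 1, 10, 6, 12, 3, 13, 15, 9] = (0 16 9 1)(2 5 8 14 13 3)(4 11 6)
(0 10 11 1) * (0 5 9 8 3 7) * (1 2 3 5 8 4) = (0 10 11 2 3 7)(1 8 5 9 4) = [10, 8, 3, 7, 1, 9, 6, 0, 5, 4, 11, 2]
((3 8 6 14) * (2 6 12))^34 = ((2 6 14 3 8 12))^34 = (2 8 14)(3 6 12)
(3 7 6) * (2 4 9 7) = (2 4 9 7 6 3) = [0, 1, 4, 2, 9, 5, 3, 6, 8, 7]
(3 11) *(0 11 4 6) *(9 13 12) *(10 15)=(0 11 3 4 6)(9 13 12)(10 15)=[11, 1, 2, 4, 6, 5, 0, 7, 8, 13, 15, 3, 9, 12, 14, 10]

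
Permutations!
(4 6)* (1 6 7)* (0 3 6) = (0 3 6 4 7 1) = [3, 0, 2, 6, 7, 5, 4, 1]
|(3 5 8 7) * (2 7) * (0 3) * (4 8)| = |(0 3 5 4 8 2 7)| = 7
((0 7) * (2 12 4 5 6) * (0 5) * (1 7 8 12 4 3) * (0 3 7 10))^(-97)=((0 8 12 7 5 6 2 4 3 1 10))^(-97)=(0 12 5 2 3 10 8 7 6 4 1)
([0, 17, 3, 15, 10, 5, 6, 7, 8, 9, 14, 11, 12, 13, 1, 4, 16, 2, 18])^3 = (18)(1 3 10 17 15 14 2 4)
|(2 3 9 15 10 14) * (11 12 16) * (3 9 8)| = |(2 9 15 10 14)(3 8)(11 12 16)| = 30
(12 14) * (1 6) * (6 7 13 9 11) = (1 7 13 9 11 6)(12 14) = [0, 7, 2, 3, 4, 5, 1, 13, 8, 11, 10, 6, 14, 9, 12]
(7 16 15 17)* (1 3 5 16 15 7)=(1 3 5 16 7 15 17)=[0, 3, 2, 5, 4, 16, 6, 15, 8, 9, 10, 11, 12, 13, 14, 17, 7, 1]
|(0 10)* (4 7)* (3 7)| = 6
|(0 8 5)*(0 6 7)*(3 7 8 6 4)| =|(0 6 8 5 4 3 7)| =7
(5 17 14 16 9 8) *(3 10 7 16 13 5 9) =(3 10 7 16)(5 17 14 13)(8 9) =[0, 1, 2, 10, 4, 17, 6, 16, 9, 8, 7, 11, 12, 5, 13, 15, 3, 14]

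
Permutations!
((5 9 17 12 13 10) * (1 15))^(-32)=((1 15)(5 9 17 12 13 10))^(-32)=(5 13 17)(9 10 12)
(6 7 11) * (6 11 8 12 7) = (7 8 12) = [0, 1, 2, 3, 4, 5, 6, 8, 12, 9, 10, 11, 7]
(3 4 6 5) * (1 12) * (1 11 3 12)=[0, 1, 2, 4, 6, 12, 5, 7, 8, 9, 10, 3, 11]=(3 4 6 5 12 11)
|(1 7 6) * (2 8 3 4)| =12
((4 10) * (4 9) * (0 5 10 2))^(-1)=(0 2 4 9 10 5)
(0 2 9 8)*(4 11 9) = (0 2 4 11 9 8) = [2, 1, 4, 3, 11, 5, 6, 7, 0, 8, 10, 9]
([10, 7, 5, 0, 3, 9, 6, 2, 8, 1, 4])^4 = (10)(1 9 5 2 7)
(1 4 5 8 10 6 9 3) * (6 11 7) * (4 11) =(1 11 7 6 9 3)(4 5 8 10) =[0, 11, 2, 1, 5, 8, 9, 6, 10, 3, 4, 7]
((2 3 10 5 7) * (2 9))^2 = (2 10 7)(3 5 9)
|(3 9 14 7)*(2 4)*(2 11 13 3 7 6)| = 8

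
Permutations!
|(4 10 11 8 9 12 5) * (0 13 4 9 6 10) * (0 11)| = 21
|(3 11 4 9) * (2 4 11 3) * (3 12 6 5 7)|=|(2 4 9)(3 12 6 5 7)|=15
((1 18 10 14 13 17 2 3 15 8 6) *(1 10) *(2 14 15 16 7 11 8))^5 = (1 18)(2 8 3 6 16 10 7 15 11)(13 14 17)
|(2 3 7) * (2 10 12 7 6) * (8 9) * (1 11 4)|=6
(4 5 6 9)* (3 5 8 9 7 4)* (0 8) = (0 8 9 3 5 6 7 4) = [8, 1, 2, 5, 0, 6, 7, 4, 9, 3]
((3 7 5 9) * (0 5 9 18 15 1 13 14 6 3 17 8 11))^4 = ((0 5 18 15 1 13 14 6 3 7 9 17 8 11))^4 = (0 1 3 8 18 14 9)(5 13 7 11 15 6 17)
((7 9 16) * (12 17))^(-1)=(7 16 9)(12 17)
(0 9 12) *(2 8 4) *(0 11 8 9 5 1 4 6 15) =(0 5 1 4 2 9 12 11 8 6 15) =[5, 4, 9, 3, 2, 1, 15, 7, 6, 12, 10, 8, 11, 13, 14, 0]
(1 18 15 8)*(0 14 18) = (0 14 18 15 8 1) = [14, 0, 2, 3, 4, 5, 6, 7, 1, 9, 10, 11, 12, 13, 18, 8, 16, 17, 15]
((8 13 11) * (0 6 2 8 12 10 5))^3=((0 6 2 8 13 11 12 10 5))^3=(0 8 12)(2 11 5)(6 13 10)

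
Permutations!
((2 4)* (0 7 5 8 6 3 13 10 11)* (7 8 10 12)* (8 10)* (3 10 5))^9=((0 5 8 6 10 11)(2 4)(3 13 12 7))^9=(0 6)(2 4)(3 13 12 7)(5 10)(8 11)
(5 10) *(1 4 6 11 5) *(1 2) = (1 4 6 11 5 10 2) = [0, 4, 1, 3, 6, 10, 11, 7, 8, 9, 2, 5]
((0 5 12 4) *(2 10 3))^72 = (12)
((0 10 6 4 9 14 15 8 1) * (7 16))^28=(16)(0 10 6 4 9 14 15 8 1)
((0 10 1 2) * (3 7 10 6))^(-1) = (0 2 1 10 7 3 6)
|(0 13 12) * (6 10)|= |(0 13 12)(6 10)|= 6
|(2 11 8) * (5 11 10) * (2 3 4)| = |(2 10 5 11 8 3 4)| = 7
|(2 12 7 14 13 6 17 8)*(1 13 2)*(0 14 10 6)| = 11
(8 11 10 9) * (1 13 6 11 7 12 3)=[0, 13, 2, 1, 4, 5, 11, 12, 7, 8, 9, 10, 3, 6]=(1 13 6 11 10 9 8 7 12 3)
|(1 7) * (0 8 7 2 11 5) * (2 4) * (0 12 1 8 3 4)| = 8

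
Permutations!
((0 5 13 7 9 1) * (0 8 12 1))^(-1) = (0 9 7 13 5)(1 12 8)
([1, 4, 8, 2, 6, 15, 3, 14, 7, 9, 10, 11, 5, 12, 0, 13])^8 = [14, 0, 3, 6, 1, 5, 4, 8, 2, 9, 10, 11, 12, 13, 7, 15]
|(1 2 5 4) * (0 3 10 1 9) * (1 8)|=|(0 3 10 8 1 2 5 4 9)|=9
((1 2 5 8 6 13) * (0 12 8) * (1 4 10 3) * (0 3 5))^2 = (0 8 13 10 3 2 12 6 4 5 1)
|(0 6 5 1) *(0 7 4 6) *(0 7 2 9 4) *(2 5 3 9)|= 4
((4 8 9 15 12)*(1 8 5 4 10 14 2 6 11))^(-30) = (15)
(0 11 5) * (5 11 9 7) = [9, 1, 2, 3, 4, 0, 6, 5, 8, 7, 10, 11] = (11)(0 9 7 5)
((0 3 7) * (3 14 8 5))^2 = (0 8 3)(5 7 14)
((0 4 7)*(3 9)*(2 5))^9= ((0 4 7)(2 5)(3 9))^9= (2 5)(3 9)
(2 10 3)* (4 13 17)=[0, 1, 10, 2, 13, 5, 6, 7, 8, 9, 3, 11, 12, 17, 14, 15, 16, 4]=(2 10 3)(4 13 17)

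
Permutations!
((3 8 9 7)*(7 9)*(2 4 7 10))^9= (2 3)(4 8)(7 10)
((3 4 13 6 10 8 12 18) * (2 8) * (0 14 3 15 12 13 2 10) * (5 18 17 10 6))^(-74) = (0 12 13 3 10 18 2)(4 6 15 8 14 17 5)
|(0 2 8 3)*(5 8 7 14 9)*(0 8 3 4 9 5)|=9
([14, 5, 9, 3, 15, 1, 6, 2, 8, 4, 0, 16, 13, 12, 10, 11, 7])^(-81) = [0, 5, 15, 3, 16, 1, 6, 4, 8, 11, 10, 2, 13, 12, 14, 7, 9]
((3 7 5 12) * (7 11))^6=(3 11 7 5 12)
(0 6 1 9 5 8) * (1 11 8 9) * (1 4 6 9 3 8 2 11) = [9, 4, 11, 8, 6, 3, 1, 7, 0, 5, 10, 2] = (0 9 5 3 8)(1 4 6)(2 11)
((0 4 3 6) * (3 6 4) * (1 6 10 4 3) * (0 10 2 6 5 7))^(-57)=(0 7 5 1)(2 4 10 6)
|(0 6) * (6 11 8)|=4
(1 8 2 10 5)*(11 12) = [0, 8, 10, 3, 4, 1, 6, 7, 2, 9, 5, 12, 11] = (1 8 2 10 5)(11 12)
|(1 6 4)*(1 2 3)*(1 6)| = 4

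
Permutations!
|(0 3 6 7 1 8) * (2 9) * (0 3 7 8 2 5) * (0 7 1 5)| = |(0 1 2 9)(3 6 8)(5 7)| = 12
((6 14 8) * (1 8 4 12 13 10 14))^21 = ((1 8 6)(4 12 13 10 14))^21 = (4 12 13 10 14)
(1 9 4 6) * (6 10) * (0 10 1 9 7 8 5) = [10, 7, 2, 3, 1, 0, 9, 8, 5, 4, 6] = (0 10 6 9 4 1 7 8 5)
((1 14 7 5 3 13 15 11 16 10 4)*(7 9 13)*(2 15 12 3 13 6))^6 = (1 11 9 10 2)(3 7 5 13 12)(4 15 14 16 6)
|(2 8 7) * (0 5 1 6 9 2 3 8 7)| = 9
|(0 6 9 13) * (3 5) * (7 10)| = |(0 6 9 13)(3 5)(7 10)| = 4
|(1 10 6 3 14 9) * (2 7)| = |(1 10 6 3 14 9)(2 7)| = 6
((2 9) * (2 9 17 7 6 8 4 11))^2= ((2 17 7 6 8 4 11))^2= (2 7 8 11 17 6 4)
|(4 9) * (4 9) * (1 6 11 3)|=4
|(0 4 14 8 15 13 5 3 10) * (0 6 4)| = 9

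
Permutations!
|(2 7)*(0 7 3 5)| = |(0 7 2 3 5)| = 5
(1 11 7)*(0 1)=(0 1 11 7)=[1, 11, 2, 3, 4, 5, 6, 0, 8, 9, 10, 7]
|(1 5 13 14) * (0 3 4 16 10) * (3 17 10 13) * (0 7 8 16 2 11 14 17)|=42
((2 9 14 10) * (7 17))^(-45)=(2 10 14 9)(7 17)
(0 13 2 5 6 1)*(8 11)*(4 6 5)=(0 13 2 4 6 1)(8 11)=[13, 0, 4, 3, 6, 5, 1, 7, 11, 9, 10, 8, 12, 2]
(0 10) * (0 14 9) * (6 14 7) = [10, 1, 2, 3, 4, 5, 14, 6, 8, 0, 7, 11, 12, 13, 9] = (0 10 7 6 14 9)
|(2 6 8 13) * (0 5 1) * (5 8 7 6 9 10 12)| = |(0 8 13 2 9 10 12 5 1)(6 7)| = 18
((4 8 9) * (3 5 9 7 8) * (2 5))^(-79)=(2 5 9 4 3)(7 8)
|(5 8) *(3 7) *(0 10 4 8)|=|(0 10 4 8 5)(3 7)|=10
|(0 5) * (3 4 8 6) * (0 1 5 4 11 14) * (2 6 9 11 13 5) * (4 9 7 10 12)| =|(0 9 11 14)(1 2 6 3 13 5)(4 8 7 10 12)| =60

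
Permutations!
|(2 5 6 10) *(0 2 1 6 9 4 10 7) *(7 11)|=10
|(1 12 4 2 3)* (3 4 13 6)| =|(1 12 13 6 3)(2 4)| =10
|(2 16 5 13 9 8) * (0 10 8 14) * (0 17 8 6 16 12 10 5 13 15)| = 30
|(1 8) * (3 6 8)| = |(1 3 6 8)| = 4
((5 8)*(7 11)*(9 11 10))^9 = (5 8)(7 10 9 11)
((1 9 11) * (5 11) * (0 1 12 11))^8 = (12)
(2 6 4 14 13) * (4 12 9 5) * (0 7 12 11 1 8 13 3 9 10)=(0 7 12 10)(1 8 13 2 6 11)(3 9 5 4 14)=[7, 8, 6, 9, 14, 4, 11, 12, 13, 5, 0, 1, 10, 2, 3]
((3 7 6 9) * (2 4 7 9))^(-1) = (2 6 7 4)(3 9)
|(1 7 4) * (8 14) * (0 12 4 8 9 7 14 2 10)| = 10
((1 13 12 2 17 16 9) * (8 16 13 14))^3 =(1 16 14 9 8)(2 12 13 17)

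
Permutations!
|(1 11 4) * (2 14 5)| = 3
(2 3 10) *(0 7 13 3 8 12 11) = (0 7 13 3 10 2 8 12 11) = [7, 1, 8, 10, 4, 5, 6, 13, 12, 9, 2, 0, 11, 3]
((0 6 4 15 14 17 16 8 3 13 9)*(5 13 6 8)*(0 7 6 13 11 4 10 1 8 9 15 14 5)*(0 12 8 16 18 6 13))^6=((0 9 7 13 15 5 11 4 14 17 18 6 10 1 16 12 8 3))^6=(0 11 10)(1 9 4)(3 5 6)(7 14 16)(8 15 18)(12 13 17)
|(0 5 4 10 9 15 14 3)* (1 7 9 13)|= 11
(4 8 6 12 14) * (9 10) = (4 8 6 12 14)(9 10) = [0, 1, 2, 3, 8, 5, 12, 7, 6, 10, 9, 11, 14, 13, 4]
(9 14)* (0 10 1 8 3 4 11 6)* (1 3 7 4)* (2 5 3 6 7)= (0 10 6)(1 8 2 5 3)(4 11 7)(9 14)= [10, 8, 5, 1, 11, 3, 0, 4, 2, 14, 6, 7, 12, 13, 9]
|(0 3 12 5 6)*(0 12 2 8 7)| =|(0 3 2 8 7)(5 6 12)| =15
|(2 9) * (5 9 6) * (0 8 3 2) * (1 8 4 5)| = |(0 4 5 9)(1 8 3 2 6)| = 20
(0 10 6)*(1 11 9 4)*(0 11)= [10, 0, 2, 3, 1, 5, 11, 7, 8, 4, 6, 9]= (0 10 6 11 9 4 1)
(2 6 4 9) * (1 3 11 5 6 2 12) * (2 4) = (1 3 11 5 6 2 4 9 12) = [0, 3, 4, 11, 9, 6, 2, 7, 8, 12, 10, 5, 1]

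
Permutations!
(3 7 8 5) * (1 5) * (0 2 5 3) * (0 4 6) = (0 2 5 4 6)(1 3 7 8) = [2, 3, 5, 7, 6, 4, 0, 8, 1]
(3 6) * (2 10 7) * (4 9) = [0, 1, 10, 6, 9, 5, 3, 2, 8, 4, 7] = (2 10 7)(3 6)(4 9)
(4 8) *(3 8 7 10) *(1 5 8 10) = (1 5 8 4 7)(3 10) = [0, 5, 2, 10, 7, 8, 6, 1, 4, 9, 3]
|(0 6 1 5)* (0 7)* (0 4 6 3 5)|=7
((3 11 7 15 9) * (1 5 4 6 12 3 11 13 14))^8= ((1 5 4 6 12 3 13 14)(7 15 9 11))^8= (15)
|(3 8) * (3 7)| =3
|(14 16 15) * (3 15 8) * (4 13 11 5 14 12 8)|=|(3 15 12 8)(4 13 11 5 14 16)|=12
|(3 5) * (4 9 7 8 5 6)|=7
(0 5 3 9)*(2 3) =(0 5 2 3 9) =[5, 1, 3, 9, 4, 2, 6, 7, 8, 0]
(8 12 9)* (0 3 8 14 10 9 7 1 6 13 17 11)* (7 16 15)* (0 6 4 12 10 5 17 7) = [3, 4, 2, 8, 12, 17, 13, 1, 10, 14, 9, 6, 16, 7, 5, 0, 15, 11] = (0 3 8 10 9 14 5 17 11 6 13 7 1 4 12 16 15)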